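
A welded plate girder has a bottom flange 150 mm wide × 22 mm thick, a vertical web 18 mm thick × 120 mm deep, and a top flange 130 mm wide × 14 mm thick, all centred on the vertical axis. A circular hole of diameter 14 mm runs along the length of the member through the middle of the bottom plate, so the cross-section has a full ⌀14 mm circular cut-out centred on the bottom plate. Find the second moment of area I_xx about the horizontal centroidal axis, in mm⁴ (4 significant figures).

Break the section into simple shapes (no overlaps), measuring from the bottom-left corner of the bounding box.
Bottom plate: 150 × 22, A = 3 300 mm², y = 11 mm, Ī = 133 100 mm⁴.
Web plate: 18 × 120, A = 2 160 mm², y = 82 mm, Ī = 2 592 000 mm⁴.
Top plate: 130 × 14, A = 1 820 mm², y = 149 mm, Ī = 29726.7 mm⁴.
Hole (subtracted): ⌀14, A = 153.938 mm², y = 11 mm, Ī = 1885.74 mm⁴.
Centroid: ȳ = ΣA·y / ΣA = 67.7663 mm.
Transfer each piece to the horizontal centroidal axis using Ī + A·d² with d = y − 67.7663:
  bottom plate: d = -56.7663 mm → contributes +10 767 053 mm⁴
  web plate: d = 14.2337 mm → contributes +3 029 614 mm⁴
  top plate: d = 81.2337 mm → contributes +12 039 757 mm⁴
  hole: d = -56.7663 mm → contributes −497 937 mm⁴
Total I = 25 338 487 mm⁴.

I_xx ≈ 2.534 × 10⁷ mm⁴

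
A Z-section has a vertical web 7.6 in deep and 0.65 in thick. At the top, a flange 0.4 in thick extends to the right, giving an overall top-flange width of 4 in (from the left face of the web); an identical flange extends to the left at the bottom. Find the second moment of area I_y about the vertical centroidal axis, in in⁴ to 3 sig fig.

Decompose the section into non-overlapping parts with the origin at the bottom-left of its bounding rectangle.
Web: 0.65 × 7.6, A = 4.94 in², x = 3.675 in, Ī = 0.17393 in⁴.
Top flange (beyond web): 3.35 × 0.4, A = 1.34 in², x = 5.675 in, Ī = 1.2532 in⁴.
Bottom flange (beyond web): 3.35 × 0.4, A = 1.34 in², x = 1.675 in, Ī = 1.2532 in⁴.
Centroid: x̄ = ΣA·x / ΣA = 3.675 in.
Transfer each piece to the vertical centroidal axis using Ī + A·d² with d = x − 3.675:
  web: d = 0 in → contributes +0.17393 in⁴
  top flange (beyond web): d = 2 in → contributes +6.6132 in⁴
  bottom flange (beyond web): d = -2 in → contributes +6.6132 in⁴
Total I = 13.4 in⁴.

I_y ≈ 13.4 in⁴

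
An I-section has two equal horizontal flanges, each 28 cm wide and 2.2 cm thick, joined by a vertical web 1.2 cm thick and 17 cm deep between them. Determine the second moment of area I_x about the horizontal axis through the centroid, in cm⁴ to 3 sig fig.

I_x ≈ 1.19 × 10⁴ cm⁴

Split into non-overlapping primitives; take the origin at the lower-left of the bounding box.
Bottom flange: 28 × 2.2, A = 61.6 cm², y = 1.1 cm, Ī = 24.845 cm⁴.
Web: 1.2 × 17, A = 20.4 cm², y = 10.7 cm, Ī = 491.3 cm⁴.
Top flange: 28 × 2.2, A = 61.6 cm², y = 20.3 cm, Ī = 24.845 cm⁴.
By symmetry the centroid is at mid-height, ȳ = 10.7 cm.
Transfer each piece to the horizontal axis through the centroid using Ī + A·d² with d = y − 10.7:
  bottom flange: d = -9.6 cm → contributes +5701.9 cm⁴
  web: d = 0 cm → contributes +491.3 cm⁴
  top flange: d = 9.6 cm → contributes +5701.9 cm⁴
Total I = 11 895 cm⁴.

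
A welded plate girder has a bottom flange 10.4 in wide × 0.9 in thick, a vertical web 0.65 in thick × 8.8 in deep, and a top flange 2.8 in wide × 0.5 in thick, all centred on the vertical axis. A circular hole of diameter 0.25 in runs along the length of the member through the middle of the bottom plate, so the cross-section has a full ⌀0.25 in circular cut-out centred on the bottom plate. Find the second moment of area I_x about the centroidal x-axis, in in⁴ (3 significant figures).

I_x ≈ 196 in⁴

Split into non-overlapping primitives; take the origin at the lower-left of the bounding box.
Bottom plate: 10.4 × 0.9, A = 9.36 in², y = 0.45 in, Ī = 0.6318 in⁴.
Web plate: 0.65 × 8.8, A = 5.72 in², y = 5.3 in, Ī = 36.913 in⁴.
Top plate: 2.8 × 0.5, A = 1.4 in², y = 9.95 in, Ī = 0.029167 in⁴.
Hole (subtracted): ⌀0.25, A = 0.049087 in², y = 0.45 in, Ī = 0.00019175 in⁴.
Centroid: ȳ = ΣA·y / ΣA = 2.9479 in.
Transfer each piece to the centroidal x-axis using Ī + A·d² with d = y − 2.9479:
  bottom plate: d = -2.4979 in → contributes +59.031 in⁴
  web plate: d = 2.3521 in → contributes +68.56 in⁴
  top plate: d = 7.0021 in → contributes +68.671 in⁴
  hole: d = -2.4979 in → contributes −0.30646 in⁴
Total I = 195.96 in⁴.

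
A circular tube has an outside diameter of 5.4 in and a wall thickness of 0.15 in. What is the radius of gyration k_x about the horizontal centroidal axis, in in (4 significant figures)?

k_x ≈ 1.857 in

Treat the section as a set of non-overlapping primitives; coordinates are from the bounding-box lower-left.
Outer circle: ⌀5.4, A = 22.9022 in², y = 2.7 in, Ī = 41.7393 in⁴.
Bore (subtracted): ⌀5.1, A = 20.4282 in², y = 2.7 in, Ī = 33.2086 in⁴.
By symmetry the centroid is at mid-height, ȳ = 2.7 in.
All pieces are centred on the horizontal centroidal axis, so I = ΣĪ (holes subtracted) = 8.53068 in⁴.
Radius of gyration: k = √(I/A) = √(8.53068 / 2.474) = 1.85691 in.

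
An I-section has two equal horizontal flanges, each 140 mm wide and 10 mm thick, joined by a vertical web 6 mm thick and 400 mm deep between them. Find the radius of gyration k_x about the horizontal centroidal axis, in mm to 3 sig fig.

Treat the section as a set of non-overlapping primitives; coordinates are from the bounding-box lower-left.
Bottom flange: 140 × 10, A = 1 400 mm², y = 5 mm, Ī = 11 667 mm⁴.
Web: 6 × 400, A = 2 400 mm², y = 210 mm, Ī = 32 000 000 mm⁴.
Top flange: 140 × 10, A = 1 400 mm², y = 415 mm, Ī = 11 667 mm⁴.
By symmetry the centroid is at mid-height, ȳ = 210 mm.
Transfer each piece to the horizontal centroidal axis using Ī + A·d² with d = y − 210:
  bottom flange: d = -205 mm → contributes +58 846 667 mm⁴
  web: d = 0 mm → contributes +32 000 000 mm⁴
  top flange: d = 205 mm → contributes +58 846 667 mm⁴
Total I = 149 693 333 mm⁴.
Radius of gyration: k = √(I/A) = √(149 693 333 / 5 200) = 169.67 mm.

k_x ≈ 170 mm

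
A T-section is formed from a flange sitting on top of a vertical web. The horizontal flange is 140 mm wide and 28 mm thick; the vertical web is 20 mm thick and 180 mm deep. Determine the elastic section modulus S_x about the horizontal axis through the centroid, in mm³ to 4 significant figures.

Split into non-overlapping primitives; take the origin at the lower-left of the bounding box.
Flange: 140 × 28, A = 3 920 mm², y = 194 mm, Ī = 256 107 mm⁴.
Web: 20 × 180, A = 3 600 mm², y = 90 mm, Ī = 9 720 000 mm⁴.
Centroid: ȳ = ΣA·y / ΣA = 144.213 mm.
Transfer each piece to the horizontal axis through the centroid using Ī + A·d² with d = y − 144.213:
  flange: d = 49.7872 mm → contributes +9 972 880 mm⁴
  web: d = -54.2128 mm → contributes +20 300 486 mm⁴
Total I = 30 273 366 mm⁴.
Extreme fibre distance c = 144.213 mm; S = I/c = 209 922 mm³.

S_x ≈ 2.099 × 10⁵ mm³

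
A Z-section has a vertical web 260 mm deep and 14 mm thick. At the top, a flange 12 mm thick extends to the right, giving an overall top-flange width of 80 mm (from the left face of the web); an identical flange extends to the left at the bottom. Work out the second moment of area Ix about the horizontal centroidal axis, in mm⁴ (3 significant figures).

Decompose the section into non-overlapping parts with the origin at the bottom-left of its bounding rectangle.
Web: 14 × 260, A = 3 640 mm², y = 130 mm, Ī = 20 505 333 mm⁴.
Top flange (beyond web): 66 × 12, A = 792 mm², y = 254 mm, Ī = 9 504 mm⁴.
Bottom flange (beyond web): 66 × 12, A = 792 mm², y = 6 mm, Ī = 9 504 mm⁴.
Centroid: ȳ = ΣA·y / ΣA = 130 mm.
Transfer each piece to the horizontal centroidal axis using Ī + A·d² with d = y − 130:
  web: d = 0 mm → contributes +20 505 333 mm⁴
  top flange (beyond web): d = 124 mm → contributes +12 187 296 mm⁴
  bottom flange (beyond web): d = -124 mm → contributes +12 187 296 mm⁴
Total I = 44 879 925 mm⁴.

Ix ≈ 4.49 × 10⁷ mm⁴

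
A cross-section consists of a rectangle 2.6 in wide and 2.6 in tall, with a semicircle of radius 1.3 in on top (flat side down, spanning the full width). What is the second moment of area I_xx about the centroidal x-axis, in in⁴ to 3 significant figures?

Break the section into simple shapes (no overlaps), measuring from the bottom-left corner of the bounding box.
Rectangular body: 2.6 × 2.6, A = 6.76 in², y = 1.3 in, Ī = 3.8081 in⁴.
Semicircular cap: semicircle r = 1.3, A = 2.6546 in², y = 3.1517 in, Ī = 0.31348 in⁴.
Centroid: ȳ = ΣA·y / ΣA = 1.8221 in.
Transfer each piece to the centroidal x-axis using Ī + A·d² with d = y − 1.8221:
  rectangular body: d = -0.52213 in → contributes +5.6511 in⁴
  semicircular cap: d = 1.3296 in → contributes +5.0065 in⁴
Total I = 10.658 in⁴.

I_xx ≈ 10.7 in⁴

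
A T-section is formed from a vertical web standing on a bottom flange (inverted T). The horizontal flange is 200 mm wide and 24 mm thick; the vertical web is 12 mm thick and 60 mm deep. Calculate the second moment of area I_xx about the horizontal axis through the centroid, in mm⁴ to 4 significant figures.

I_xx ≈ 1.551 × 10⁶ mm⁴

Split into non-overlapping primitives; take the origin at the lower-left of the bounding box.
Flange: 200 × 24, A = 4 800 mm², y = 12 mm, Ī = 230 400 mm⁴.
Web: 12 × 60, A = 720 mm², y = 54 mm, Ī = 216 000 mm⁴.
Centroid: ȳ = ΣA·y / ΣA = 17.4783 mm.
Transfer each piece to the horizontal axis through the centroid using Ī + A·d² with d = y − 17.4783:
  flange: d = -5.47826 mm → contributes +374 454 mm⁴
  web: d = 36.5217 mm → contributes +1 176 363 mm⁴
Total I = 1 550 817 mm⁴.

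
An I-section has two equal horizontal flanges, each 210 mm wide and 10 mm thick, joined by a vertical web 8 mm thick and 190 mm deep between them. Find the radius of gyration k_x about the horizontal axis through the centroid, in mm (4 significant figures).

Decompose the section into non-overlapping parts with the origin at the bottom-left of its bounding rectangle.
Bottom flange: 210 × 10, A = 2 100 mm², y = 5 mm, Ī = 17 500 mm⁴.
Web: 8 × 190, A = 1 520 mm², y = 105 mm, Ī = 4 572 667 mm⁴.
Top flange: 210 × 10, A = 2 100 mm², y = 205 mm, Ī = 17 500 mm⁴.
By symmetry the centroid is at mid-height, ȳ = 105 mm.
Transfer each piece to the horizontal axis through the centroid using Ī + A·d² with d = y − 105:
  bottom flange: d = -100 mm → contributes +21 017 500 mm⁴
  web: d = 0 mm → contributes +4 572 667 mm⁴
  top flange: d = 100 mm → contributes +21 017 500 mm⁴
Total I = 46 607 667 mm⁴.
Radius of gyration: k = √(I/A) = √(46 607 667 / 5 720) = 90.2673 mm.

k_x ≈ 90.27 mm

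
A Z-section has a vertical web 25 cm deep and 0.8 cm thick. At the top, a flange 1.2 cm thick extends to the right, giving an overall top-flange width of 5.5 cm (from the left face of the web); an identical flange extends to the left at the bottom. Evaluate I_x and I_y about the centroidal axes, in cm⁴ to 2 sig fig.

Split into non-overlapping primitives; take the origin at the lower-left of the bounding box.
Web: 0.8 × 25, A = 20 cm², y = 12.5 cm, Ī = 1 042 cm⁴.
Top flange (beyond web): 4.7 × 1.2, A = 5.64 cm², y = 24.4 cm, Ī = 0.6768 cm⁴.
Bottom flange (beyond web): 4.7 × 1.2, A = 5.64 cm², y = 0.6 cm, Ī = 0.6768 cm⁴.
Centroid: ȳ = ΣA·y / ΣA = 12.5 cm.
Transfer each piece to the centroidal x-axis using Ī + A·d² with d = y − 12.5:
  web: d = 0 cm → contributes +1 042 cm⁴
  top flange (beyond web): d = 11.9 cm → contributes +799.4 cm⁴
  bottom flange (beyond web): d = -11.9 cm → contributes +799.4 cm⁴
Total I = 2 640 cm⁴.
For the y-axis: x̄ = 5.1 cm.
Repeating about the centroidal y-axis gives I_y = 107.1 cm⁴.

I_x ≈ 2600 cm⁴, I_y ≈ 110 cm⁴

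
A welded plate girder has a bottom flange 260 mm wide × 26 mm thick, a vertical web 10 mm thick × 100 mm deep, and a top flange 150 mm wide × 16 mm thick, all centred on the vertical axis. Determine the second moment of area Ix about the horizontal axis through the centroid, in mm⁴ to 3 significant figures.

Ix ≈ 2.81 × 10⁷ mm⁴

Decompose the section into non-overlapping parts with the origin at the bottom-left of its bounding rectangle.
Bottom plate: 260 × 26, A = 6 760 mm², y = 13 mm, Ī = 380 813 mm⁴.
Web plate: 10 × 100, A = 1 000 mm², y = 76 mm, Ī = 833 333 mm⁴.
Top plate: 150 × 16, A = 2 400 mm², y = 134 mm, Ī = 51 200 mm⁴.
Centroid: ȳ = ΣA·y / ΣA = 47.783 mm.
Transfer each piece to the horizontal axis through the centroid using Ī + A·d² with d = y − 47.783:
  bottom plate: d = -34.783 mm → contributes +8 559 666 mm⁴
  web plate: d = 28.217 mm → contributes +1 629 506 mm⁴
  top plate: d = 86.217 mm → contributes +17 891 098 mm⁴
Total I = 28 080 270 mm⁴.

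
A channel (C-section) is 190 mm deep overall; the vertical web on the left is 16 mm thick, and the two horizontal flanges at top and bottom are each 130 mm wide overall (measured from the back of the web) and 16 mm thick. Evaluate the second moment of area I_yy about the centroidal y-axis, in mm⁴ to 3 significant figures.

I_yy ≈ 1.10 × 10⁷ mm⁴

Treat the section as a set of non-overlapping primitives; coordinates are from the bounding-box lower-left.
Web: 16 × 190, A = 3 040 mm², x = 8 mm, Ī = 64 853 mm⁴.
Top flange (beyond web): 114 × 16, A = 1 824 mm², x = 73 mm, Ī = 1 975 392 mm⁴.
Bottom flange (beyond web): 114 × 16, A = 1 824 mm², x = 73 mm, Ī = 1 975 392 mm⁴.
Centroid: x̄ = ΣA·x / ΣA = 43.455 mm.
Transfer each piece to the centroidal y-axis using Ī + A·d² with d = x − 43.455:
  web: d = -35.455 mm → contributes +3 886 209 mm⁴
  top flange (beyond web): d = 29.545 mm → contributes +3 567 623 mm⁴
  bottom flange (beyond web): d = 29.545 mm → contributes +3 567 623 mm⁴
Total I = 11 021 456 mm⁴.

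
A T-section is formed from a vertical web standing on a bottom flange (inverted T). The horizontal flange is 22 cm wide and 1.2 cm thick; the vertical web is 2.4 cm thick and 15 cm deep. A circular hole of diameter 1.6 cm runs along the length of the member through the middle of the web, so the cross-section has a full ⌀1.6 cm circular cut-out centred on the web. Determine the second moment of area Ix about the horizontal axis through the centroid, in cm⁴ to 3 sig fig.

Ix ≈ 1650 cm⁴

Break the section into simple shapes (no overlaps), measuring from the bottom-left corner of the bounding box.
Flange: 22 × 1.2, A = 26.4 cm², y = 0.6 cm, Ī = 3.168 cm⁴.
Web: 2.4 × 15, A = 36 cm², y = 8.7 cm, Ī = 675 cm⁴.
Hole (subtracted): ⌀1.6, A = 2.0106 cm², y = 8.7 cm, Ī = 0.3217 cm⁴.
Centroid: ȳ = ΣA·y / ΣA = 5.159 cm.
Transfer each piece to the horizontal axis through the centroid using Ī + A·d² with d = y − 5.159:
  flange: d = -4.559 cm → contributes +551.87 cm⁴
  web: d = 3.541 cm → contributes +1126.4 cm⁴
  hole: d = 3.541 cm → contributes −25.532 cm⁴
Total I = 1652.7 cm⁴.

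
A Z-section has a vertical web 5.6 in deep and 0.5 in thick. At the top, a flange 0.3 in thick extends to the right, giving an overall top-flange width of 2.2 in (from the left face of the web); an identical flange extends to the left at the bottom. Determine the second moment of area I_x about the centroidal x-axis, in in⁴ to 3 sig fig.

Break the section into simple shapes (no overlaps), measuring from the bottom-left corner of the bounding box.
Web: 0.5 × 5.6, A = 2.8 in², y = 2.8 in, Ī = 7.3173 in⁴.
Top flange (beyond web): 1.7 × 0.3, A = 0.51 in², y = 5.45 in, Ī = 0.003825 in⁴.
Bottom flange (beyond web): 1.7 × 0.3, A = 0.51 in², y = 0.15 in, Ī = 0.003825 in⁴.
Centroid: ȳ = ΣA·y / ΣA = 2.8 in.
Transfer each piece to the centroidal x-axis using Ī + A·d² with d = y − 2.8:
  web: d = 0 in → contributes +7.3173 in⁴
  top flange (beyond web): d = 2.65 in → contributes +3.5853 in⁴
  bottom flange (beyond web): d = -2.65 in → contributes +3.5853 in⁴
Total I = 14.488 in⁴.

I_x ≈ 14.5 in⁴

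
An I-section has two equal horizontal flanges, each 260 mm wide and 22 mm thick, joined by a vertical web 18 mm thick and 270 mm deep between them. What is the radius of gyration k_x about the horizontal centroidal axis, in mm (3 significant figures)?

k_x ≈ 130 mm

Decompose the section into non-overlapping parts with the origin at the bottom-left of its bounding rectangle.
Bottom flange: 260 × 22, A = 5 720 mm², y = 11 mm, Ī = 230 707 mm⁴.
Web: 18 × 270, A = 4 860 mm², y = 157 mm, Ī = 29 524 500 mm⁴.
Top flange: 260 × 22, A = 5 720 mm², y = 303 mm, Ī = 230 707 mm⁴.
By symmetry the centroid is at mid-height, ȳ = 157 mm.
Transfer each piece to the horizontal centroidal axis using Ī + A·d² with d = y − 157:
  bottom flange: d = -146 mm → contributes +122 158 227 mm⁴
  web: d = 0 mm → contributes +29 524 500 mm⁴
  top flange: d = 146 mm → contributes +122 158 227 mm⁴
Total I = 273 840 953 mm⁴.
Radius of gyration: k = √(I/A) = √(273 840 953 / 16 300) = 129.62 mm.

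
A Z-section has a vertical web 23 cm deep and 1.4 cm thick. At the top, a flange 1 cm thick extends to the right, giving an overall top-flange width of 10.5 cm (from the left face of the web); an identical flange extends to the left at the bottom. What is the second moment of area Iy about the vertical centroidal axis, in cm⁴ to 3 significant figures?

Split into non-overlapping primitives; take the origin at the lower-left of the bounding box.
Web: 1.4 × 23, A = 32.2 cm², x = 9.8 cm, Ī = 5.2593 cm⁴.
Top flange (beyond web): 9.1 × 1, A = 9.1 cm², x = 15.05 cm, Ī = 62.798 cm⁴.
Bottom flange (beyond web): 9.1 × 1, A = 9.1 cm², x = 4.55 cm, Ī = 62.798 cm⁴.
Centroid: x̄ = ΣA·x / ΣA = 9.8 cm.
Transfer each piece to the vertical centroidal axis using Ī + A·d² with d = x − 9.8:
  web: d = 0 cm → contributes +5.2593 cm⁴
  top flange (beyond web): d = 5.25 cm → contributes +313.62 cm⁴
  bottom flange (beyond web): d = -5.25 cm → contributes +313.62 cm⁴
Total I = 632.49 cm⁴.

Iy ≈ 632 cm⁴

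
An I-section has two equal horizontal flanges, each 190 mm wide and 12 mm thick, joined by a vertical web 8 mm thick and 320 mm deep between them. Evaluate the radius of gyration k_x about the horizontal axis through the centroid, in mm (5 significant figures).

Break the section into simple shapes (no overlaps), measuring from the bottom-left corner of the bounding box.
Bottom flange: 190 × 12, A = 2 280 mm², y = 6 mm, Ī = 27 360 mm⁴.
Web: 8 × 320, A = 2 560 mm², y = 172 mm, Ī = 21 845 333 mm⁴.
Top flange: 190 × 12, A = 2 280 mm², y = 338 mm, Ī = 27 360 mm⁴.
By symmetry the centroid is at mid-height, ȳ = 172 mm.
Transfer each piece to the horizontal axis through the centroid using Ī + A·d² with d = y − 172:
  bottom flange: d = -166 mm → contributes +62 855 040 mm⁴
  web: d = 0 mm → contributes +21 845 333 mm⁴
  top flange: d = 166 mm → contributes +62 855 040 mm⁴
Total I = 147 555 413 mm⁴.
Radius of gyration: k = √(I/A) = √(147 555 413 / 7 120) = 143.9586 mm.

k_x ≈ 143.96 mm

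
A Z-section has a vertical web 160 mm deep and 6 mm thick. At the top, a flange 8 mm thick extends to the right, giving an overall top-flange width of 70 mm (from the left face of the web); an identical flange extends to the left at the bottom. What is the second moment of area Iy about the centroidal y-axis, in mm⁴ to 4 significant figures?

Split into non-overlapping primitives; take the origin at the lower-left of the bounding box.
Web: 6 × 160, A = 960 mm², x = 67 mm, Ī = 2 880 mm⁴.
Top flange (beyond web): 64 × 8, A = 512 mm², x = 102 mm, Ī = 174 763 mm⁴.
Bottom flange (beyond web): 64 × 8, A = 512 mm², x = 32 mm, Ī = 174 763 mm⁴.
Centroid: x̄ = ΣA·x / ΣA = 67 mm.
Transfer each piece to the centroidal y-axis using Ī + A·d² with d = x − 67:
  web: d = 0 mm → contributes +2 880 mm⁴
  top flange (beyond web): d = 35 mm → contributes +801 963 mm⁴
  bottom flange (beyond web): d = -35 mm → contributes +801 963 mm⁴
Total I = 1 606 805 mm⁴.

Iy ≈ 1.607 × 10⁶ mm⁴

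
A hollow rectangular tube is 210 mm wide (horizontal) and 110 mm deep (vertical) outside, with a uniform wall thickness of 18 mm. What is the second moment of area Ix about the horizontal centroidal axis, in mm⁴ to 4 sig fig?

Ix ≈ 1.742 × 10⁷ mm⁴

Treat the section as a set of non-overlapping primitives; coordinates are from the bounding-box lower-left.
Outer rectangle: 210 × 110, A = 23 100 mm², y = 55 mm, Ī = 23 292 500 mm⁴.
Inner void (subtracted): 174 × 74, A = 12 876 mm², y = 55 mm, Ī = 5 875 748 mm⁴.
By symmetry the centroid is at mid-height, ȳ = 55 mm.
All pieces are centred on the horizontal centroidal axis, so I = ΣĪ (holes subtracted) = 17 416 752 mm⁴.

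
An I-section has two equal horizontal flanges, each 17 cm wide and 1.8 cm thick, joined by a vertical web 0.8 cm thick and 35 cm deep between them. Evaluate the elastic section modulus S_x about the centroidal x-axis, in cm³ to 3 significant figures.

Treat the section as a set of non-overlapping primitives; coordinates are from the bounding-box lower-left.
Bottom flange: 17 × 1.8, A = 30.6 cm², y = 0.9 cm, Ī = 8.262 cm⁴.
Web: 0.8 × 35, A = 28 cm², y = 19.3 cm, Ī = 2858.3 cm⁴.
Top flange: 17 × 1.8, A = 30.6 cm², y = 37.7 cm, Ī = 8.262 cm⁴.
By symmetry the centroid is at mid-height, ȳ = 19.3 cm.
Transfer each piece to the centroidal x-axis using Ī + A·d² with d = y − 19.3:
  bottom flange: d = -18.4 cm → contributes +10 368 cm⁴
  web: d = 0 cm → contributes +2858.3 cm⁴
  top flange: d = 18.4 cm → contributes +10 368 cm⁴
Total I = 23 595 cm⁴.
Extreme fibre distance c = 19.3 cm; S = I/c = 1222.5 cm³.

S_x ≈ 1220 cm³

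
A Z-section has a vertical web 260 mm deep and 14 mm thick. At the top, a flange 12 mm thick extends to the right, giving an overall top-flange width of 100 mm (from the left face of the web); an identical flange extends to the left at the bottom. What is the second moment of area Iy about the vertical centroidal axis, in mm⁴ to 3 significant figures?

Iy ≈ 6.49 × 10⁶ mm⁴

Break the section into simple shapes (no overlaps), measuring from the bottom-left corner of the bounding box.
Web: 14 × 260, A = 3 640 mm², x = 93 mm, Ī = 59 453 mm⁴.
Top flange (beyond web): 86 × 12, A = 1 032 mm², x = 143 mm, Ī = 636 056 mm⁴.
Bottom flange (beyond web): 86 × 12, A = 1 032 mm², x = 43 mm, Ī = 636 056 mm⁴.
Centroid: x̄ = ΣA·x / ΣA = 93 mm.
Transfer each piece to the vertical centroidal axis using Ī + A·d² with d = x − 93:
  web: d = 0 mm → contributes +59 453 mm⁴
  top flange (beyond web): d = 50 mm → contributes +3 216 056 mm⁴
  bottom flange (beyond web): d = -50 mm → contributes +3 216 056 mm⁴
Total I = 6 491 565 mm⁴.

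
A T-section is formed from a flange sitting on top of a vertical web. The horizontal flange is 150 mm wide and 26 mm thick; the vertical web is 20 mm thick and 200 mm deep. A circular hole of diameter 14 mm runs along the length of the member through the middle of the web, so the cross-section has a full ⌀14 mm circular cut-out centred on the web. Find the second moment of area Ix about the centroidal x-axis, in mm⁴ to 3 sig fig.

Break the section into simple shapes (no overlaps), measuring from the bottom-left corner of the bounding box.
Flange: 150 × 26, A = 3 900 mm², y = 213 mm, Ī = 219 700 mm⁴.
Web: 20 × 200, A = 4 000 mm², y = 100 mm, Ī = 13 333 333 mm⁴.
Hole (subtracted): ⌀14, A = 153.94 mm², y = 100 mm, Ī = 1885.7 mm⁴.
Centroid: ȳ = ΣA·y / ΣA = 156.89 mm.
Transfer each piece to the centroidal x-axis using Ī + A·d² with d = y − 156.89:
  flange: d = 56.107 mm → contributes +12 496 696 mm⁴
  web: d = -56.893 mm → contributes +26 280 781 mm⁴
  hole: d = -56.893 mm → contributes −500 162 mm⁴
Total I = 38 277 315 mm⁴.

Ix ≈ 3.83 × 10⁷ mm⁴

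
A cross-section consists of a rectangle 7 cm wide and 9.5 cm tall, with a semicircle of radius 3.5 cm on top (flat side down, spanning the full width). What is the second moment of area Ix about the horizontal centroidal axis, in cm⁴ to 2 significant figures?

Ix ≈ 1100 cm⁴

Treat the section as a set of non-overlapping primitives; coordinates are from the bounding-box lower-left.
Rectangular body: 7 × 9.5, A = 66.5 cm², y = 4.75 cm, Ī = 500.1 cm⁴.
Semicircular cap: semicircle r = 3.5, A = 19.24 cm², y = 10.99 cm, Ī = 16.47 cm⁴.
Centroid: ȳ = ΣA·y / ΣA = 6.149 cm.
Transfer each piece to the horizontal centroidal axis using Ī + A·d² with d = y − 6.149:
  rectangular body: d = -1.399 cm → contributes +630.4 cm⁴
  semicircular cap: d = 4.836 cm → contributes +466.5 cm⁴
Total I = 1 097 cm⁴.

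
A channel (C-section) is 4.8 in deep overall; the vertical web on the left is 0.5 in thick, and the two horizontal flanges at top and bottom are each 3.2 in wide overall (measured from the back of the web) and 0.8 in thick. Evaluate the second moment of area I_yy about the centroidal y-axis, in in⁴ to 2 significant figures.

Split into non-overlapping primitives; take the origin at the lower-left of the bounding box.
Web: 0.5 × 4.8, A = 2.4 in², x = 0.25 in, Ī = 0.05 in⁴.
Top flange (beyond web): 2.7 × 0.8, A = 2.16 in², x = 1.85 in, Ī = 1.312 in⁴.
Bottom flange (beyond web): 2.7 × 0.8, A = 2.16 in², x = 1.85 in, Ī = 1.312 in⁴.
Centroid: x̄ = ΣA·x / ΣA = 1.279 in.
Transfer each piece to the centroidal y-axis using Ī + A·d² with d = x − 1.279:
  web: d = -1.029 in → contributes +2.589 in⁴
  top flange (beyond web): d = 0.5714 in → contributes +2.018 in⁴
  bottom flange (beyond web): d = 0.5714 in → contributes +2.018 in⁴
Total I = 6.624 in⁴.

I_yy ≈ 6.6 in⁴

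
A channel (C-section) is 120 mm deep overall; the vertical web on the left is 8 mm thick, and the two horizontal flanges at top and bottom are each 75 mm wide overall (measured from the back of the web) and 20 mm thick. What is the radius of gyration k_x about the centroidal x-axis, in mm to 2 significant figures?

k_x ≈ 47 mm

Decompose the section into non-overlapping parts with the origin at the bottom-left of its bounding rectangle.
Web: 8 × 120, A = 960 mm², y = 60 mm, Ī = 1 152 000 mm⁴.
Top flange (beyond web): 67 × 20, A = 1 340 mm², y = 110 mm, Ī = 44 667 mm⁴.
Bottom flange (beyond web): 67 × 20, A = 1 340 mm², y = 10 mm, Ī = 44 667 mm⁴.
By symmetry the centroid is at mid-height, ȳ = 60 mm.
Transfer each piece to the centroidal x-axis using Ī + A·d² with d = y − 60:
  web: d = 0 mm → contributes +1 152 000 mm⁴
  top flange (beyond web): d = 50 mm → contributes +3 394 667 mm⁴
  bottom flange (beyond web): d = -50 mm → contributes +3 394 667 mm⁴
Total I = 7 941 333 mm⁴.
Radius of gyration: k = √(I/A) = √(7 941 333 / 3 640) = 46.71 mm.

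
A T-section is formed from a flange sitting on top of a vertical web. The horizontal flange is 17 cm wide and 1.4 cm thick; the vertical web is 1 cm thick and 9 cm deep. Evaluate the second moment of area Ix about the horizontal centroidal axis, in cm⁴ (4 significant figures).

Split into non-overlapping primitives; take the origin at the lower-left of the bounding box.
Flange: 17 × 1.4, A = 23.8 cm², y = 9.7 cm, Ī = 3.88733 cm⁴.
Web: 1 × 9, A = 9 cm², y = 4.5 cm, Ī = 60.75 cm⁴.
Centroid: ȳ = ΣA·y / ΣA = 8.27317 cm.
Transfer each piece to the horizontal centroidal axis using Ī + A·d² with d = y − 8.27317:
  flange: d = 1.42683 cm → contributes +52.3404 cm⁴
  web: d = -3.77317 cm → contributes +188.881 cm⁴
Total I = 241.222 cm⁴.

Ix ≈ 241.2 cm⁴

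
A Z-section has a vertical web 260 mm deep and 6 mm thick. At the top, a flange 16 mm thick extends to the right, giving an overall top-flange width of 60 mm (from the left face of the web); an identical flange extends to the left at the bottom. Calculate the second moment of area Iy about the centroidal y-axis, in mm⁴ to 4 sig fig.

Treat the section as a set of non-overlapping primitives; coordinates are from the bounding-box lower-left.
Web: 6 × 260, A = 1 560 mm², x = 57 mm, Ī = 4 680 mm⁴.
Top flange (beyond web): 54 × 16, A = 864 mm², x = 87 mm, Ī = 209 952 mm⁴.
Bottom flange (beyond web): 54 × 16, A = 864 mm², x = 27 mm, Ī = 209 952 mm⁴.
Centroid: x̄ = ΣA·x / ΣA = 57 mm.
Transfer each piece to the centroidal y-axis using Ī + A·d² with d = x − 57:
  web: d = 0 mm → contributes +4 680 mm⁴
  top flange (beyond web): d = 30 mm → contributes +987 552 mm⁴
  bottom flange (beyond web): d = -30 mm → contributes +987 552 mm⁴
Total I = 1 979 784 mm⁴.

Iy ≈ 1.980 × 10⁶ mm⁴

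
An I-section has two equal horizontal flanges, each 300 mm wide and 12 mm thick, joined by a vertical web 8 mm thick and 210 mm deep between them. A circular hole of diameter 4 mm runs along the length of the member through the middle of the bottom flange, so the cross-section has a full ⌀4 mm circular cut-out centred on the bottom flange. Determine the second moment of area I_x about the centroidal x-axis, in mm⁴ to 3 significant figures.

I_x ≈ 9.48 × 10⁷ mm⁴

Decompose the section into non-overlapping parts with the origin at the bottom-left of its bounding rectangle.
Bottom flange: 300 × 12, A = 3 600 mm², y = 6 mm, Ī = 43 200 mm⁴.
Web: 8 × 210, A = 1 680 mm², y = 117 mm, Ī = 6 174 000 mm⁴.
Top flange: 300 × 12, A = 3 600 mm², y = 228 mm, Ī = 43 200 mm⁴.
Hole (subtracted): ⌀4, A = 12.566 mm², y = 6 mm, Ī = 12.566 mm⁴.
Centroid: ȳ = ΣA·y / ΣA = 117.16 mm.
Transfer each piece to the centroidal x-axis using Ī + A·d² with d = y − 117.16:
  bottom flange: d = -111.16 mm → contributes +44 524 605 mm⁴
  web: d = -0.1573 mm → contributes +6 174 042 mm⁴
  top flange: d = 110.84 mm → contributes +44 273 173 mm⁴
  hole: d = -111.16 mm → contributes −155 282 mm⁴
Total I = 94 816 538 mm⁴.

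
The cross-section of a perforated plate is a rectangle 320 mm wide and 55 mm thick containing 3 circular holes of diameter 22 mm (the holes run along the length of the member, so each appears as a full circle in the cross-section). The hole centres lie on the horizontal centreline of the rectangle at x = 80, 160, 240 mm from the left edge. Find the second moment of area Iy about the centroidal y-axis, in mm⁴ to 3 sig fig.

Iy ≈ 1.45 × 10⁸ mm⁴

Break the section into simple shapes (no overlaps), measuring from the bottom-left corner of the bounding box.
Plate: 320 × 55, A = 17 600 mm², x = 160 mm, Ī = 150 186 667 mm⁴.
Hole 1 (subtracted): ⌀22, A = 380.13 mm², x = 80 mm, Ī = 11 499 mm⁴.
Hole 2 (subtracted): ⌀22, A = 380.13 mm², x = 160 mm, Ī = 11 499 mm⁴.
Hole 3 (subtracted): ⌀22, A = 380.13 mm², x = 240 mm, Ī = 11 499 mm⁴.
By symmetry the centroid is at mid-width, x̄ = 160 mm.
Transfer each piece to the centroidal y-axis using Ī + A·d² with d = x − 160:
  plate: d = 0 mm → contributes +150 186 667 mm⁴
  hole 1: d = -80 mm → contributes −2 444 348 mm⁴
  hole 2: d = 0 mm → contributes −11 499 mm⁴
  hole 3: d = 80 mm → contributes −2 444 348 mm⁴
Total I = 145 286 471 mm⁴.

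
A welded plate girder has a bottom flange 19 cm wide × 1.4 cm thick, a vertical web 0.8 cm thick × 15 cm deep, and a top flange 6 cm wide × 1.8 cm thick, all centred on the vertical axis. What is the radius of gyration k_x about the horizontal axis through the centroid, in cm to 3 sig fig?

k_x ≈ 7.05 cm

Decompose the section into non-overlapping parts with the origin at the bottom-left of its bounding rectangle.
Bottom plate: 19 × 1.4, A = 26.6 cm², y = 0.7 cm, Ī = 4.3447 cm⁴.
Web plate: 0.8 × 15, A = 12 cm², y = 8.9 cm, Ī = 225 cm⁴.
Top plate: 6 × 1.8, A = 10.8 cm², y = 17.3 cm, Ī = 2.916 cm⁴.
Centroid: ȳ = ΣA·y / ΣA = 6.3211 cm.
Transfer each piece to the horizontal axis through the centroid using Ī + A·d² with d = y − 6.3211:
  bottom plate: d = -5.6211 cm → contributes +844.8 cm⁴
  web plate: d = 2.5789 cm → contributes +304.81 cm⁴
  top plate: d = 10.979 cm → contributes +1304.7 cm⁴
Total I = 2454.3 cm⁴.
Radius of gyration: k = √(I/A) = √(2454.3 / 49.4) = 7.0486 cm.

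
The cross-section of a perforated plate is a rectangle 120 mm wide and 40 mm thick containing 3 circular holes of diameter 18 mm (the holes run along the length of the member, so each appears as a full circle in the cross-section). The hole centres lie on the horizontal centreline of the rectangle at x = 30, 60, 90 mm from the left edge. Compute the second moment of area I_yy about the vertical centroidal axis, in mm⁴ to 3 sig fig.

Treat the section as a set of non-overlapping primitives; coordinates are from the bounding-box lower-left.
Plate: 120 × 40, A = 4 800 mm², x = 60 mm, Ī = 5 760 000 mm⁴.
Hole 1 (subtracted): ⌀18, A = 254.47 mm², x = 30 mm, Ī = 5 153 mm⁴.
Hole 2 (subtracted): ⌀18, A = 254.47 mm², x = 60 mm, Ī = 5 153 mm⁴.
Hole 3 (subtracted): ⌀18, A = 254.47 mm², x = 90 mm, Ī = 5 153 mm⁴.
By symmetry the centroid is at mid-width, x̄ = 60 mm.
Transfer each piece to the vertical centroidal axis using Ī + A·d² with d = x − 60:
  plate: d = 0 mm → contributes +5 760 000 mm⁴
  hole 1: d = -30 mm → contributes −234 175 mm⁴
  hole 2: d = 0 mm → contributes −5 153 mm⁴
  hole 3: d = 30 mm → contributes −234 175 mm⁴
Total I = 5 286 497 mm⁴.

I_yy ≈ 5.29 × 10⁶ mm⁴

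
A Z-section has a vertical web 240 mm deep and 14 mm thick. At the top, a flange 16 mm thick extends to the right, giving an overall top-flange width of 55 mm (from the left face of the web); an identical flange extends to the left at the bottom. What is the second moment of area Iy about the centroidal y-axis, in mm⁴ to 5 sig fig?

Break the section into simple shapes (no overlaps), measuring from the bottom-left corner of the bounding box.
Web: 14 × 240, A = 3 360 mm², x = 48 mm, Ī = 54 880 mm⁴.
Top flange (beyond web): 41 × 16, A = 656 mm², x = 75.5 mm, Ī = 91894.67 mm⁴.
Bottom flange (beyond web): 41 × 16, A = 656 mm², x = 20.5 mm, Ī = 91894.67 mm⁴.
Centroid: x̄ = ΣA·x / ΣA = 48 mm.
Transfer each piece to the centroidal y-axis using Ī + A·d² with d = x − 48:
  web: d = 0 mm → contributes +54 880 mm⁴
  top flange (beyond web): d = 27.5 mm → contributes +587994.7 mm⁴
  bottom flange (beyond web): d = -27.5 mm → contributes +587994.7 mm⁴
Total I = 1 230 869 mm⁴.

Iy ≈ 1.2309 × 10⁶ mm⁴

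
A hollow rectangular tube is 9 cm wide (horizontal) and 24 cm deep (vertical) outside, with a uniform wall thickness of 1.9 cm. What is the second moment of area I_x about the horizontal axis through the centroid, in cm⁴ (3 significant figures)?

Decompose the section into non-overlapping parts with the origin at the bottom-left of its bounding rectangle.
Outer rectangle: 9 × 24, A = 216 cm², y = 12 cm, Ī = 10 368 cm⁴.
Inner void (subtracted): 5.2 × 20.2, A = 105.04 cm², y = 12 cm, Ī = 3571.7 cm⁴.
By symmetry the centroid is at mid-height, ȳ = 12 cm.
All pieces are centred on the horizontal axis through the centroid, so I = ΣĪ (holes subtracted) = 6796.3 cm⁴.

I_x ≈ 6800 cm⁴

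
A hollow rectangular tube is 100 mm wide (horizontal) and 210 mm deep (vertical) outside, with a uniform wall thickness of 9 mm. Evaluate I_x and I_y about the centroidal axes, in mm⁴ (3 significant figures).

Treat the section as a set of non-overlapping primitives; coordinates are from the bounding-box lower-left.
Outer rectangle: 100 × 210, A = 21 000 mm², y = 105 mm, Ī = 77 175 000 mm⁴.
Inner void (subtracted): 82 × 192, A = 15 744 mm², y = 105 mm, Ī = 48 365 568 mm⁴.
By symmetry the centroid is at mid-height, ȳ = 105 mm.
All pieces are centred on the centroidal x-axis, so I = ΣĪ (holes subtracted) = 28 809 432 mm⁴.
Repeating about the centroidal y-axis gives I_y = 8 678 112 mm⁴.

I_x ≈ 2.88 × 10⁷ mm⁴, I_y ≈ 8.68 × 10⁶ mm⁴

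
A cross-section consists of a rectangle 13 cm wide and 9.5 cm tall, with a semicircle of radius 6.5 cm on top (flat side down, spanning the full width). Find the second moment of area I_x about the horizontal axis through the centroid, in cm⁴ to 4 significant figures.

Treat the section as a set of non-overlapping primitives; coordinates are from the bounding-box lower-left.
Rectangular body: 13 × 9.5, A = 123.5 cm², y = 4.75 cm, Ī = 928.823 cm⁴.
Semicircular cap: semicircle r = 6.5, A = 66.3661 cm², y = 12.2587 cm, Ī = 195.923 cm⁴.
Centroid: ȳ = ΣA·y / ΣA = 7.3746 cm.
Transfer each piece to the horizontal axis through the centroid using Ī + A·d² with d = y − 7.3746:
  rectangular body: d = -2.6246 cm → contributes +1779.56 cm⁴
  semicircular cap: d = 4.88409 cm → contributes +1779.04 cm⁴
Total I = 3558.6 cm⁴.

I_x ≈ 3559 cm⁴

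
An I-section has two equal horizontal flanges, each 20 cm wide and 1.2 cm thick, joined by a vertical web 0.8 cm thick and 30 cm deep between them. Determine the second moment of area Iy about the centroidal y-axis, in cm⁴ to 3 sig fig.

Break the section into simple shapes (no overlaps), measuring from the bottom-left corner of the bounding box.
Bottom flange: 20 × 1.2, A = 24 cm², x = 10 cm, Ī = 800 cm⁴.
Web: 0.8 × 30, A = 24 cm², x = 10 cm, Ī = 1.28 cm⁴.
Top flange: 20 × 1.2, A = 24 cm², x = 10 cm, Ī = 800 cm⁴.
By symmetry the centroid is at mid-width, x̄ = 10 cm.
All pieces are centred on the centroidal y-axis, so I = ΣĪ = 1601.3 cm⁴.

Iy ≈ 1600 cm⁴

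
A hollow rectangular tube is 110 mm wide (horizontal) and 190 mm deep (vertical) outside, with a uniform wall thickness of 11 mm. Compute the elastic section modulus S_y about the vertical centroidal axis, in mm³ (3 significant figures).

S_y ≈ 2.10 × 10⁵ mm³

Decompose the section into non-overlapping parts with the origin at the bottom-left of its bounding rectangle.
Outer rectangle: 110 × 190, A = 20 900 mm², x = 55 mm, Ī = 21 074 167 mm⁴.
Inner void (subtracted): 88 × 168, A = 14 784 mm², x = 55 mm, Ī = 9 540 608 mm⁴.
By symmetry the centroid is at mid-width, x̄ = 55 mm.
All pieces are centred on the vertical centroidal axis, so I = ΣĪ (holes subtracted) = 11 533 559 mm⁴.
Extreme fibre distance c = 55 mm; S = I/c = 209 701 mm³.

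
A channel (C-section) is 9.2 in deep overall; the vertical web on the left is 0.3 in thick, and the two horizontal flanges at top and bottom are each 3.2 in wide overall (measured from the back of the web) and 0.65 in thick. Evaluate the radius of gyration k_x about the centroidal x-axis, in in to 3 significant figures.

k_x ≈ 3.68 in

Split into non-overlapping primitives; take the origin at the lower-left of the bounding box.
Web: 0.3 × 9.2, A = 2.76 in², y = 4.6 in, Ī = 19.467 in⁴.
Top flange (beyond web): 2.9 × 0.65, A = 1.885 in², y = 8.875 in, Ī = 0.066368 in⁴.
Bottom flange (beyond web): 2.9 × 0.65, A = 1.885 in², y = 0.325 in, Ī = 0.066368 in⁴.
By symmetry the centroid is at mid-height, ȳ = 4.6 in.
Transfer each piece to the centroidal x-axis using Ī + A·d² with d = y − 4.6:
  web: d = 0 in → contributes +19.467 in⁴
  top flange (beyond web): d = 4.275 in → contributes +34.516 in⁴
  bottom flange (beyond web): d = -4.275 in → contributes +34.516 in⁴
Total I = 88.499 in⁴.
Radius of gyration: k = √(I/A) = √(88.499 / 6.53) = 3.6814 in.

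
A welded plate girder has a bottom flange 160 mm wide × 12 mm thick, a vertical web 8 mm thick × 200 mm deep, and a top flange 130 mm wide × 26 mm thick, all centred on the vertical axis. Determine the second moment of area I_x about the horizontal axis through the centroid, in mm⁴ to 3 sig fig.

I_x ≈ 6.57 × 10⁷ mm⁴

Treat the section as a set of non-overlapping primitives; coordinates are from the bounding-box lower-left.
Bottom plate: 160 × 12, A = 1 920 mm², y = 6 mm, Ī = 23 040 mm⁴.
Web plate: 8 × 200, A = 1 600 mm², y = 112 mm, Ī = 5 333 333 mm⁴.
Top plate: 130 × 26, A = 3 380 mm², y = 225 mm, Ī = 190 407 mm⁴.
Centroid: ȳ = ΣA·y / ΣA = 137.86 mm.
Transfer each piece to the horizontal axis through the centroid using Ī + A·d² with d = y − 137.86:
  bottom plate: d = -131.86 mm → contributes +33 405 167 mm⁴
  web plate: d = -25.858 mm → contributes +6 403 149 mm⁴
  top plate: d = 87.142 mm → contributes +25 857 225 mm⁴
Total I = 65 665 541 mm⁴.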